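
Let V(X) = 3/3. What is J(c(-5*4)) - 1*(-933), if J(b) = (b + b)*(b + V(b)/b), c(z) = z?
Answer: 1735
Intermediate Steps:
V(X) = 1 (V(X) = 3*(⅓) = 1)
J(b) = 2*b*(b + 1/b) (J(b) = (b + b)*(b + 1/b) = (2*b)*(b + 1/b) = 2*b*(b + 1/b))
J(c(-5*4)) - 1*(-933) = (2 + 2*(-5*4)²) - 1*(-933) = (2 + 2*(-20)²) + 933 = (2 + 2*400) + 933 = (2 + 800) + 933 = 802 + 933 = 1735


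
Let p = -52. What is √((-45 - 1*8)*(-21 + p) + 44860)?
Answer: √48729 ≈ 220.75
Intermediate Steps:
√((-45 - 1*8)*(-21 + p) + 44860) = √((-45 - 1*8)*(-21 - 52) + 44860) = √((-45 - 8)*(-73) + 44860) = √(-53*(-73) + 44860) = √(3869 + 44860) = √48729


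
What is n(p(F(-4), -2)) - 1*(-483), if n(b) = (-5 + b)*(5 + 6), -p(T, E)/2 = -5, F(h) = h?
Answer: 538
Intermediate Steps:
p(T, E) = 10 (p(T, E) = -2*(-5) = 10)
n(b) = -55 + 11*b (n(b) = (-5 + b)*11 = -55 + 11*b)
n(p(F(-4), -2)) - 1*(-483) = (-55 + 11*10) - 1*(-483) = (-55 + 110) + 483 = 55 + 483 = 538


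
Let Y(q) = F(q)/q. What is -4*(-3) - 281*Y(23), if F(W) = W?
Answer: -269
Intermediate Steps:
Y(q) = 1 (Y(q) = q/q = 1)
-4*(-3) - 281*Y(23) = -4*(-3) - 281*1 = 12 - 281 = -269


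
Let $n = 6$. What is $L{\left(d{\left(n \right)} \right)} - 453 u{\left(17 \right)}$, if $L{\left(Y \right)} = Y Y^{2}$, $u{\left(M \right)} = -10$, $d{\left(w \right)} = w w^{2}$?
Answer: $10082226$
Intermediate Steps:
$d{\left(w \right)} = w^{3}$
$L{\left(Y \right)} = Y^{3}$
$L{\left(d{\left(n \right)} \right)} - 453 u{\left(17 \right)} = \left(6^{3}\right)^{3} - -4530 = 216^{3} + 4530 = 10077696 + 4530 = 10082226$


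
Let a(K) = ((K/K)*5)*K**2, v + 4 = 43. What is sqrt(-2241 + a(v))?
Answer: 6*sqrt(149) ≈ 73.239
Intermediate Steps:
v = 39 (v = -4 + 43 = 39)
a(K) = 5*K**2 (a(K) = (1*5)*K**2 = 5*K**2)
sqrt(-2241 + a(v)) = sqrt(-2241 + 5*39**2) = sqrt(-2241 + 5*1521) = sqrt(-2241 + 7605) = sqrt(5364) = 6*sqrt(149)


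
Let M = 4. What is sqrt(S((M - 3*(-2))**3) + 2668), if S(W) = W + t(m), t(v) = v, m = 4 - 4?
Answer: 2*sqrt(917) ≈ 60.564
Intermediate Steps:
m = 0
S(W) = W (S(W) = W + 0 = W)
sqrt(S((M - 3*(-2))**3) + 2668) = sqrt((4 - 3*(-2))**3 + 2668) = sqrt((4 + 6)**3 + 2668) = sqrt(10**3 + 2668) = sqrt(1000 + 2668) = sqrt(3668) = 2*sqrt(917)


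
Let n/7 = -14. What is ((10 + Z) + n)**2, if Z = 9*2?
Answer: 4900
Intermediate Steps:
n = -98 (n = 7*(-14) = -98)
Z = 18
((10 + Z) + n)**2 = ((10 + 18) - 98)**2 = (28 - 98)**2 = (-70)**2 = 4900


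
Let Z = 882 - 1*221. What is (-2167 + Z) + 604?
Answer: -902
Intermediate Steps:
Z = 661 (Z = 882 - 221 = 661)
(-2167 + Z) + 604 = (-2167 + 661) + 604 = -1506 + 604 = -902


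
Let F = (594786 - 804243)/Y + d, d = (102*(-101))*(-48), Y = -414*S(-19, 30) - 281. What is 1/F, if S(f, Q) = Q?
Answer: 12701/6280803153 ≈ 2.0222e-6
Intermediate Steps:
Y = -12701 (Y = -414*30 - 281 = -12420 - 281 = -12701)
d = 494496 (d = -10302*(-48) = 494496)
F = 6280803153/12701 (F = (594786 - 804243)/(-12701) + 494496 = -209457*(-1/12701) + 494496 = 209457/12701 + 494496 = 6280803153/12701 ≈ 4.9451e+5)
1/F = 1/(6280803153/12701) = 12701/6280803153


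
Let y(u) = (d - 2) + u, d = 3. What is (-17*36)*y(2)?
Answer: -1836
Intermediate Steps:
y(u) = 1 + u (y(u) = (3 - 2) + u = 1 + u)
(-17*36)*y(2) = (-17*36)*(1 + 2) = -612*3 = -1836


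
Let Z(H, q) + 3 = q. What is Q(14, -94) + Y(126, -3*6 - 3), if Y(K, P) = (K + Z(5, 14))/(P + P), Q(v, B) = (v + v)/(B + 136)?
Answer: -109/42 ≈ -2.5952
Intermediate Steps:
Z(H, q) = -3 + q
Q(v, B) = 2*v/(136 + B) (Q(v, B) = (2*v)/(136 + B) = 2*v/(136 + B))
Y(K, P) = (11 + K)/(2*P) (Y(K, P) = (K + (-3 + 14))/(P + P) = (K + 11)/((2*P)) = (11 + K)*(1/(2*P)) = (11 + K)/(2*P))
Q(14, -94) + Y(126, -3*6 - 3) = 2*14/(136 - 94) + (11 + 126)/(2*(-3*6 - 3)) = 2*14/42 + (½)*137/(-18 - 3) = 2*14*(1/42) + (½)*137/(-21) = ⅔ + (½)*(-1/21)*137 = ⅔ - 137/42 = -109/42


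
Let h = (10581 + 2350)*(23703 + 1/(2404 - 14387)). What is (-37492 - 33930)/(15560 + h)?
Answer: -427924913/1836508899584 ≈ -0.00023301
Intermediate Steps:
h = 3672831343688/11983 (h = 12931*(23703 + 1/(-11983)) = 12931*(23703 - 1/11983) = 12931*(284033048/11983) = 3672831343688/11983 ≈ 3.0650e+8)
(-37492 - 33930)/(15560 + h) = (-37492 - 33930)/(15560 + 3672831343688/11983) = -71422/3673017799168/11983 = -71422*11983/3673017799168 = -427924913/1836508899584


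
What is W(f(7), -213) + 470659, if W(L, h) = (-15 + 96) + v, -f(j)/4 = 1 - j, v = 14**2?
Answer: 470936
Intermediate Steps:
v = 196
f(j) = -4 + 4*j (f(j) = -4*(1 - j) = -4 + 4*j)
W(L, h) = 277 (W(L, h) = (-15 + 96) + 196 = 81 + 196 = 277)
W(f(7), -213) + 470659 = 277 + 470659 = 470936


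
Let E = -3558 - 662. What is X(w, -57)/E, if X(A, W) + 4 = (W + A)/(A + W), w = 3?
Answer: 3/4220 ≈ 0.00071090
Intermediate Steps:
X(A, W) = -3 (X(A, W) = -4 + (W + A)/(A + W) = -4 + (A + W)/(A + W) = -4 + 1 = -3)
E = -4220
X(w, -57)/E = -3/(-4220) = -3*(-1/4220) = 3/4220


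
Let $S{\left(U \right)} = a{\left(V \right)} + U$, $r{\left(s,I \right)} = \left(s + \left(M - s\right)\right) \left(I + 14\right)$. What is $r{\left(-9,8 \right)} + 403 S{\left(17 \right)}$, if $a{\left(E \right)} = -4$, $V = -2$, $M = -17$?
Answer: $4865$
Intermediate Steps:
$r{\left(s,I \right)} = -238 - 17 I$ ($r{\left(s,I \right)} = \left(s - \left(17 + s\right)\right) \left(I + 14\right) = - 17 \left(14 + I\right) = -238 - 17 I$)
$S{\left(U \right)} = -4 + U$
$r{\left(-9,8 \right)} + 403 S{\left(17 \right)} = \left(-238 - 136\right) + 403 \left(-4 + 17\right) = \left(-238 - 136\right) + 403 \cdot 13 = -374 + 5239 = 4865$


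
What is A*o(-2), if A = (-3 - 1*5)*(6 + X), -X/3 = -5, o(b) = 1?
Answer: -168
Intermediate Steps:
X = 15 (X = -3*(-5) = 15)
A = -168 (A = (-3 - 1*5)*(6 + 15) = (-3 - 5)*21 = -8*21 = -168)
A*o(-2) = -168*1 = -168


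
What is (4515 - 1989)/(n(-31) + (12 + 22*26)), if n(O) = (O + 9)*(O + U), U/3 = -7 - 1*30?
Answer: 421/618 ≈ 0.68123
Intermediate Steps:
U = -111 (U = 3*(-7 - 1*30) = 3*(-7 - 30) = 3*(-37) = -111)
n(O) = (-111 + O)*(9 + O) (n(O) = (O + 9)*(O - 111) = (9 + O)*(-111 + O) = (-111 + O)*(9 + O))
(4515 - 1989)/(n(-31) + (12 + 22*26)) = (4515 - 1989)/((-999 + (-31)**2 - 102*(-31)) + (12 + 22*26)) = 2526/((-999 + 961 + 3162) + (12 + 572)) = 2526/(3124 + 584) = 2526/3708 = 2526*(1/3708) = 421/618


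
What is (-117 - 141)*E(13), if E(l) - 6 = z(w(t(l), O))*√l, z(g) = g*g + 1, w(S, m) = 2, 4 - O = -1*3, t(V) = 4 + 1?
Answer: -1548 - 1290*√13 ≈ -6199.2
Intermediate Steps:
t(V) = 5
O = 7 (O = 4 - (-1)*3 = 4 - 1*(-3) = 4 + 3 = 7)
z(g) = 1 + g² (z(g) = g² + 1 = 1 + g²)
E(l) = 6 + 5*√l (E(l) = 6 + (1 + 2²)*√l = 6 + (1 + 4)*√l = 6 + 5*√l)
(-117 - 141)*E(13) = (-117 - 141)*(6 + 5*√13) = -258*(6 + 5*√13) = -1548 - 1290*√13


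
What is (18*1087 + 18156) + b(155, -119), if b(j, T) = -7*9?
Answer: 37659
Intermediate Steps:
b(j, T) = -63
(18*1087 + 18156) + b(155, -119) = (18*1087 + 18156) - 63 = (19566 + 18156) - 63 = 37722 - 63 = 37659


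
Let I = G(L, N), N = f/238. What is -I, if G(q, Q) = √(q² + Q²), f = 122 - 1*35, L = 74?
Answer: -√310190113/238 ≈ -74.001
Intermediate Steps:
f = 87 (f = 122 - 35 = 87)
N = 87/238 ≈ 0.36555
G(q, Q) = √(Q² + q²)
I = √310190113/238 (I = √((87/238)² + 74²) = √(7569/56644 + 5476) = √(310190113/56644) = √310190113/238 ≈ 74.001)
-I = -√310190113/238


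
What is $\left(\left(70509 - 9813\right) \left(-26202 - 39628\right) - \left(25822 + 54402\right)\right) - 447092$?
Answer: $-3996144996$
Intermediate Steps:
$\left(\left(70509 - 9813\right) \left(-26202 - 39628\right) - \left(25822 + 54402\right)\right) - 447092 = \left(60696 \left(-65830\right) - 80224\right) - 447092 = \left(-3995617680 - 80224\right) - 447092 = -3995697904 - 447092 = -3996144996$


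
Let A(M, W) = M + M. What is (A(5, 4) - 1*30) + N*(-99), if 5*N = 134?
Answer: -13366/5 ≈ -2673.2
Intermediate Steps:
A(M, W) = 2*M
N = 134/5 (N = (⅕)*134 = 134/5 ≈ 26.800)
(A(5, 4) - 1*30) + N*(-99) = (2*5 - 1*30) + (134/5)*(-99) = (10 - 30) - 13266/5 = -20 - 13266/5 = -13366/5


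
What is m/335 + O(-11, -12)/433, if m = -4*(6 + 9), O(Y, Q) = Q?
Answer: -6000/29011 ≈ -0.20682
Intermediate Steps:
m = -60 (m = -4*15 = -60)
m/335 + O(-11, -12)/433 = -60/335 - 12/433 = -60*1/335 - 12*1/433 = -12/67 - 12/433 = -6000/29011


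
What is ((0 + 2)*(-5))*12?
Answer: -120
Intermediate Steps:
((0 + 2)*(-5))*12 = (2*(-5))*12 = -10*12 = -120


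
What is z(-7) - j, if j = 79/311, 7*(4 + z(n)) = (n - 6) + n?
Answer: -15481/2177 ≈ -7.1112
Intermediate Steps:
z(n) = -34/7 + 2*n/7 (z(n) = -4 + ((n - 6) + n)/7 = -4 + ((-6 + n) + n)/7 = -4 + (-6 + 2*n)/7 = -4 + (-6/7 + 2*n/7) = -34/7 + 2*n/7)
j = 79/311 (j = 79*(1/311) = 79/311 ≈ 0.25402)
z(-7) - j = (-34/7 + (2/7)*(-7)) - 1*79/311 = (-34/7 - 2) - 79/311 = -48/7 - 79/311 = -15481/2177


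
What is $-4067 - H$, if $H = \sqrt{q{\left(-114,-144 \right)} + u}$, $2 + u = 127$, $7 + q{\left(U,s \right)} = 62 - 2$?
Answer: $-4067 - \sqrt{178} \approx -4080.3$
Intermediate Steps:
$q{\left(U,s \right)} = 53$ ($q{\left(U,s \right)} = -7 + \left(62 - 2\right) = -7 + 60 = 53$)
$u = 125$ ($u = -2 + 127 = 125$)
$H = \sqrt{178}$ ($H = \sqrt{53 + 125} = \sqrt{178} \approx 13.342$)
$-4067 - H = -4067 - \sqrt{178}$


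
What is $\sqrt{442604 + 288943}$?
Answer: $3 \sqrt{81283} \approx 855.31$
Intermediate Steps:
$\sqrt{442604 + 288943} = \sqrt{731547} = 3 \sqrt{81283}$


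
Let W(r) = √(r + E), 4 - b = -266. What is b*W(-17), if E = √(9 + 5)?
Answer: 270*√(-17 + √14) ≈ 983.12*I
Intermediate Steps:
b = 270 (b = 4 - 1*(-266) = 4 + 266 = 270)
E = √14 ≈ 3.7417
W(r) = √(r + √14)
b*W(-17) = 270*√(-17 + √14)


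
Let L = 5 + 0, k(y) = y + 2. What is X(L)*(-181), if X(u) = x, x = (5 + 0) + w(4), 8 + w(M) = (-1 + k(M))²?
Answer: -3982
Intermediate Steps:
k(y) = 2 + y
w(M) = -8 + (1 + M)² (w(M) = -8 + (-1 + (2 + M))² = -8 + (1 + M)²)
L = 5
x = 22 (x = (5 + 0) + (-8 + (1 + 4)²) = 5 + (-8 + 5²) = 5 + (-8 + 25) = 5 + 17 = 22)
X(u) = 22
X(L)*(-181) = 22*(-181) = -3982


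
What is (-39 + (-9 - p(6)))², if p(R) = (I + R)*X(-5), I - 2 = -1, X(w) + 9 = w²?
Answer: 25600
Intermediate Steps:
X(w) = -9 + w²
I = 1 (I = 2 - 1 = 1)
p(R) = 16 + 16*R (p(R) = (1 + R)*(-9 + (-5)²) = (1 + R)*(-9 + 25) = (1 + R)*16 = 16 + 16*R)
(-39 + (-9 - p(6)))² = (-39 + (-9 - (16 + 16*6)))² = (-39 + (-9 - (16 + 96)))² = (-39 + (-9 - 1*112))² = (-39 + (-9 - 112))² = (-39 - 121)² = (-160)² = 25600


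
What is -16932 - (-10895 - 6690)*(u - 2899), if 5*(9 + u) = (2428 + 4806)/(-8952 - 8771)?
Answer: -906629768954/17723 ≈ -5.1156e+7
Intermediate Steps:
u = -804769/88615 (u = -9 + ((2428 + 4806)/(-8952 - 8771))/5 = -9 + (7234/(-17723))/5 = -9 + (7234*(-1/17723))/5 = -9 + (⅕)*(-7234/17723) = -9 - 7234/88615 = -804769/88615 ≈ -9.0816)
-16932 - (-10895 - 6690)*(u - 2899) = -16932 - (-10895 - 6690)*(-804769/88615 - 2899) = -16932 - (-17585)*(-257699654)/88615 = -16932 - 1*906329683118/17723 = -16932 - 906329683118/17723 = -906629768954/17723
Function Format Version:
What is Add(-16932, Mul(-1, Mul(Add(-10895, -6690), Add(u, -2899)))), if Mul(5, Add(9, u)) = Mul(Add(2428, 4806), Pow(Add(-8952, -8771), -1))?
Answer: Rational(-906629768954, 17723) ≈ -5.1156e+7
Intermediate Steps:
u = Rational(-804769, 88615) (u = Add(-9, Mul(Rational(1, 5), Mul(Add(2428, 4806), Pow(Add(-8952, -8771), -1)))) = Add(-9, Mul(Rational(1, 5), Mul(7234, Pow(-17723, -1)))) = Add(-9, Mul(Rational(1, 5), Mul(7234, Rational(-1, 17723)))) = Add(-9, Mul(Rational(1, 5), Rational(-7234, 17723))) = Add(-9, Rational(-7234, 88615)) = Rational(-804769, 88615) ≈ -9.0816)
Add(-16932, Mul(-1, Mul(Add(-10895, -6690), Add(u, -2899)))) = Add(-16932, Mul(-1, Mul(Add(-10895, -6690), Add(Rational(-804769, 88615), -2899)))) = Add(-16932, Mul(-1, Mul(-17585, Rational(-257699654, 88615)))) = Add(-16932, Mul(-1, Rational(906329683118, 17723))) = Add(-16932, Rational(-906329683118, 17723)) = Rational(-906629768954, 17723)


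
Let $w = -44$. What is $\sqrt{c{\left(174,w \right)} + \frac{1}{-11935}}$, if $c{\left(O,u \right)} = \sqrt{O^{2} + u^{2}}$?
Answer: $\frac{\sqrt{-11935 + 284888450 \sqrt{8053}}}{11935} \approx 13.397$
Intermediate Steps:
$\sqrt{c{\left(174,w \right)} + \frac{1}{-11935}} = \sqrt{\sqrt{174^{2} + \left(-44\right)^{2}} + \frac{1}{-11935}} = \sqrt{\sqrt{30276 + 1936} - \frac{1}{11935}} = \sqrt{\sqrt{32212} - \frac{1}{11935}} = \sqrt{2 \sqrt{8053} - \frac{1}{11935}} = \sqrt{- \frac{1}{11935} + 2 \sqrt{8053}}$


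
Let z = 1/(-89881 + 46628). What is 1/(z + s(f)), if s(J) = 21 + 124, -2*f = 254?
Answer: 43253/6271684 ≈ 0.0068966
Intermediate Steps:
f = -127 (f = -½*254 = -127)
z = -1/43253 (z = 1/(-43253) = -1/43253 ≈ -2.3120e-5)
s(J) = 145
1/(z + s(f)) = 1/(-1/43253 + 145) = 1/(6271684/43253) = 43253/6271684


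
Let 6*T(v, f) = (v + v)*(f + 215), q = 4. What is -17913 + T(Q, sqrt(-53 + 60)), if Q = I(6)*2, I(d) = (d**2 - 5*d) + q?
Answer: -49439/3 + 20*sqrt(7)/3 ≈ -16462.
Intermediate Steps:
I(d) = 4 + d**2 - 5*d (I(d) = (d**2 - 5*d) + 4 = 4 + d**2 - 5*d)
Q = 20 (Q = (4 + 6**2 - 5*6)*2 = (4 + 36 - 30)*2 = 10*2 = 20)
T(v, f) = v*(215 + f)/3 (T(v, f) = ((v + v)*(f + 215))/6 = ((2*v)*(215 + f))/6 = (2*v*(215 + f))/6 = v*(215 + f)/3)
-17913 + T(Q, sqrt(-53 + 60)) = -17913 + (1/3)*20*(215 + sqrt(-53 + 60)) = -17913 + (1/3)*20*(215 + sqrt(7)) = -17913 + (4300/3 + 20*sqrt(7)/3) = -49439/3 + 20*sqrt(7)/3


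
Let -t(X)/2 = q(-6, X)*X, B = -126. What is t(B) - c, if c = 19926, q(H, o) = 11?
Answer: -17154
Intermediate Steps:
t(X) = -22*X
t(B) - c = -22*(-126) - 1*19926 = 2772 - 19926 = -17154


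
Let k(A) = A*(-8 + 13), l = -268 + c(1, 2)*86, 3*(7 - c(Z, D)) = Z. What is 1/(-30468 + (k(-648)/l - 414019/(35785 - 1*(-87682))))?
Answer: -28273943/861845330485 ≈ -3.2806e-5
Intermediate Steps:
c(Z, D) = 7 - Z/3
l = 916/3 (l = -268 + (7 - ⅓*1)*86 = -268 + (7 - ⅓)*86 = -268 + (20/3)*86 = -268 + 1720/3 = 916/3 ≈ 305.33)
k(A) = 5*A (k(A) = A*5 = 5*A)
1/(-30468 + (k(-648)/l - 414019/(35785 - 1*(-87682)))) = 1/(-30468 + ((5*(-648))/(916/3) - 414019/(35785 - 1*(-87682)))) = 1/(-30468 + (-3240*3/916 - 414019/(35785 + 87682))) = 1/(-30468 + (-2430/229 - 414019/123467)) = 1/(-30468 - 394835161/28273943) = 1/(-861845330485/28273943) = -28273943/861845330485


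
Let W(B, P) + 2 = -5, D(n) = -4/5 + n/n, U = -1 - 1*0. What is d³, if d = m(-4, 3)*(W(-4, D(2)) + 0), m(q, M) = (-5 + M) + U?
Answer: 9261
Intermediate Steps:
U = -1 (U = -1 + 0 = -1)
m(q, M) = -6 + M (m(q, M) = (-5 + M) - 1 = -6 + M)
D(n) = ⅕ (D(n) = -4*⅕ + 1 = -⅘ + 1 = ⅕)
W(B, P) = -7 (W(B, P) = -2 - 5 = -7)
d = 21 (d = (-6 + 3)*(-7 + 0) = -3*(-7) = 21)
d³ = 21³ = 9261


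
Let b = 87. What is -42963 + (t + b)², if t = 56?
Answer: -22514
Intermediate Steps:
-42963 + (t + b)² = -42963 + (56 + 87)² = -42963 + 143² = -42963 + 20449 = -22514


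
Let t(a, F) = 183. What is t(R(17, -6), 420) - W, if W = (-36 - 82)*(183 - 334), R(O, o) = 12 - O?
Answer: -17635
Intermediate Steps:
W = 17818 (W = -118*(-151) = 17818)
t(R(17, -6), 420) - W = 183 - 1*17818 = 183 - 17818 = -17635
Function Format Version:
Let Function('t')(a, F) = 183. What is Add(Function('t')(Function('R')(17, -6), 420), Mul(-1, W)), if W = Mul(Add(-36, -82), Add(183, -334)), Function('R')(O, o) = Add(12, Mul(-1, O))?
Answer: -17635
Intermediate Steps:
W = 17818 (W = Mul(-118, -151) = 17818)
Add(Function('t')(Function('R')(17, -6), 420), Mul(-1, W)) = Add(183, Mul(-1, 17818)) = Add(183, -17818) = -17635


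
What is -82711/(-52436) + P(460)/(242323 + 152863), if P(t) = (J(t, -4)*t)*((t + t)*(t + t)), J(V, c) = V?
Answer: 204157130410201/450477676 ≈ 4.5320e+5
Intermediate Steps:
P(t) = 4*t⁴ (P(t) = (t*t)*((t + t)*(t + t)) = t²*((2*t)*(2*t)) = t²*(4*t²) = 4*t⁴)
-82711/(-52436) + P(460)/(242323 + 152863) = -82711/(-52436) + (4*460⁴)/(242323 + 152863) = -82711*(-1/52436) + (4*44774560000)/395186 = 82711/52436 + 179098240000*(1/395186) = 82711/52436 + 3893440000/8591 = 204157130410201/450477676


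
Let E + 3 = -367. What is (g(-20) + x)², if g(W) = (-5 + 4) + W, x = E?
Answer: 152881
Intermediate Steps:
E = -370 (E = -3 - 367 = -370)
x = -370
g(W) = -1 + W
(g(-20) + x)² = ((-1 - 20) - 370)² = (-21 - 370)² = (-391)² = 152881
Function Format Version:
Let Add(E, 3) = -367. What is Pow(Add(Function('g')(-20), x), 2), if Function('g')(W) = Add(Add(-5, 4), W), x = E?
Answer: 152881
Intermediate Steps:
E = -370 (E = Add(-3, -367) = -370)
x = -370
Function('g')(W) = Add(-1, W)
Pow(Add(Function('g')(-20), x), 2) = Pow(Add(Add(-1, -20), -370), 2) = Pow(Add(-21, -370), 2) = Pow(-391, 2) = 152881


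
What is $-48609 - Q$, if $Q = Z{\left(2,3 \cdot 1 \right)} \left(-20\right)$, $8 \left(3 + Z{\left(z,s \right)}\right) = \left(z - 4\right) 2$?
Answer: $-48679$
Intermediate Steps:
$Z{\left(z,s \right)} = -4 + \frac{z}{4}$ ($Z{\left(z,s \right)} = -3 + \frac{\left(z - 4\right) 2}{8} = -3 + \frac{\left(-4 + z\right) 2}{8} = -3 + \frac{-8 + 2 z}{8} = -3 + \left(-1 + \frac{z}{4}\right) = -4 + \frac{z}{4}$)
$Q = 70$ ($Q = \left(-4 + \frac{1}{4} \cdot 2\right) \left(-20\right) = \left(-4 + \frac{1}{2}\right) \left(-20\right) = \left(- \frac{7}{2}\right) \left(-20\right) = 70$)
$-48609 - Q = -48609 - 70 = -48679$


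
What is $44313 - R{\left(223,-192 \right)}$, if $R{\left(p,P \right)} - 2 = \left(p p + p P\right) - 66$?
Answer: $37464$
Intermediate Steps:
$R{\left(p,P \right)} = -64 + p^{2} + P p$ ($R{\left(p,P \right)} = 2 - \left(66 - p P - p p\right) = 2 - \left(66 - p^{2} - P p\right) = 2 + \left(-66 + p^{2} + P p\right) = -64 + p^{2} + P p$)
$44313 - R{\left(223,-192 \right)} = 44313 - \left(-64 + 223^{2} - 42816\right) = 44313 - \left(-64 + 49729 - 42816\right) = 44313 - 6849 = 37464$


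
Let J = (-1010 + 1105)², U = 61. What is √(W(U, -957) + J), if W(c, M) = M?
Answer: 2*√2017 ≈ 89.822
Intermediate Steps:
J = 9025 (J = 95² = 9025)
√(W(U, -957) + J) = √(-957 + 9025) = √8068 = 2*√2017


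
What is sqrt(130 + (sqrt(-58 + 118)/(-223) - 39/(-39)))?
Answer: sqrt(6514499 - 446*sqrt(15))/223 ≈ 11.444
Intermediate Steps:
sqrt(130 + (sqrt(-58 + 118)/(-223) - 39/(-39))) = sqrt(130 + (sqrt(60)*(-1/223) - 39*(-1/39))) = sqrt(130 + ((2*sqrt(15))*(-1/223) + 1)) = sqrt(130 + (-2*sqrt(15)/223 + 1)) = sqrt(130 + (1 - 2*sqrt(15)/223)) = sqrt(131 - 2*sqrt(15)/223)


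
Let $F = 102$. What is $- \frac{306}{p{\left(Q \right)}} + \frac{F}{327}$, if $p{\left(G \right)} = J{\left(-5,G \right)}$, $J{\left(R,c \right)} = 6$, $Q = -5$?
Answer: $- \frac{5525}{109} \approx -50.688$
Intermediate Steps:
$p{\left(G \right)} = 6$
$- \frac{306}{p{\left(Q \right)}} + \frac{F}{327} = - \frac{306}{6} + \frac{102}{327} = \left(-306\right) \frac{1}{6} + 102 \cdot \frac{1}{327} = -51 + \frac{34}{109} = - \frac{5525}{109}$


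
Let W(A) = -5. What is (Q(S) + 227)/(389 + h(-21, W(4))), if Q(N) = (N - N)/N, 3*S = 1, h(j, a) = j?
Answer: 227/368 ≈ 0.61685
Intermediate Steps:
S = ⅓ (S = (⅓)*1 = ⅓ ≈ 0.33333)
Q(N) = 0 (Q(N) = 0/N = 0)
(Q(S) + 227)/(389 + h(-21, W(4))) = (0 + 227)/(389 - 21) = 227/368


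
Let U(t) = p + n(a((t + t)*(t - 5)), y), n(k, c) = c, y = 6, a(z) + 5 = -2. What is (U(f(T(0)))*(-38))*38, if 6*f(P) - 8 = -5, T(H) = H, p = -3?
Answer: -4332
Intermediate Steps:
a(z) = -7 (a(z) = -5 - 2 = -7)
f(P) = ½ (f(P) = 4/3 + (⅙)*(-5) = 4/3 - ⅚ = ½)
U(t) = 3 (U(t) = -3 + 6 = 3)
(U(f(T(0)))*(-38))*38 = (3*(-38))*38 = -114*38 = -4332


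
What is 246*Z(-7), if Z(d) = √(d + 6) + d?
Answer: -1722 + 246*I ≈ -1722.0 + 246.0*I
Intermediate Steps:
Z(d) = d + √(6 + d) (Z(d) = √(6 + d) + d = d + √(6 + d))
246*Z(-7) = 246*(-7 + √(6 - 7)) = 246*(-7 + √(-1)) = 246*(-7 + I) = -1722 + 246*I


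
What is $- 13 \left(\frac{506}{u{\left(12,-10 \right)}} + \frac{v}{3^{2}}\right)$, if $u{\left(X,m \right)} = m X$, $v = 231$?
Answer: $- \frac{5577}{20} \approx -278.85$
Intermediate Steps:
$u{\left(X,m \right)} = X m$
$- 13 \left(\frac{506}{u{\left(12,-10 \right)}} + \frac{v}{3^{2}}\right) = - 13 \left(\frac{506}{12 \left(-10\right)} + \frac{231}{3^{2}}\right) = - 13 \left(\frac{506}{-120} + \frac{231}{9}\right) = - 13 \left(506 \left(- \frac{1}{120}\right) + 231 \cdot \frac{1}{9}\right) = - 13 \left(- \frac{253}{60} + \frac{77}{3}\right) = \left(-13\right) \frac{429}{20} = - \frac{5577}{20}$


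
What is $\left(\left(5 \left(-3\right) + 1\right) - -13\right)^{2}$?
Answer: $1$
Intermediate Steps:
$\left(\left(5 \left(-3\right) + 1\right) - -13\right)^{2} = \left(\left(-15 + 1\right) + 13\right)^{2} = \left(-14 + 13\right)^{2} = \left(-1\right)^{2} = 1$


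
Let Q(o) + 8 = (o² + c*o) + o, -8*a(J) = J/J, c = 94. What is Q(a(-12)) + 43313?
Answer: 2770761/64 ≈ 43293.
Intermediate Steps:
a(J) = -⅛ (a(J) = -J/(8*J) = -⅛*1 = -⅛)
Q(o) = -8 + o² + 95*o (Q(o) = -8 + ((o² + 94*o) + o) = -8 + (o² + 95*o) = -8 + o² + 95*o)
Q(a(-12)) + 43313 = (-8 + (-⅛)² + 95*(-⅛)) + 43313 = (-8 + 1/64 - 95/8) + 43313 = -1271/64 + 43313 = 2770761/64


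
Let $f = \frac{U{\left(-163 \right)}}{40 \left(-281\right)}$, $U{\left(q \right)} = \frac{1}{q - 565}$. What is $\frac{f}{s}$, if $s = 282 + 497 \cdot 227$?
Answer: $\frac{1}{925473814720} \approx 1.0805 \cdot 10^{-12}$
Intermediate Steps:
$U{\left(q \right)} = \frac{1}{-565 + q}$
$s = 113101$ ($s = 282 + 112819 = 113101$)
$f = \frac{1}{8182720}$ ($f = \frac{1}{\left(-565 - 163\right) 40 \left(-281\right)} = \frac{1}{\left(-728\right) \left(-11240\right)} = \left(- \frac{1}{728}\right) \left(- \frac{1}{11240}\right) = \frac{1}{8182720} \approx 1.2221 \cdot 10^{-7}$)
$\frac{f}{s} = \frac{1}{8182720 \cdot 113101} = \frac{1}{8182720} \cdot \frac{1}{113101} = \frac{1}{925473814720}$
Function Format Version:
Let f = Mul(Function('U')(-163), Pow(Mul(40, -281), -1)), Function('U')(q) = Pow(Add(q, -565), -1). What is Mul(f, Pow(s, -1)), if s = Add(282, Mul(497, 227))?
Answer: Rational(1, 925473814720) ≈ 1.0805e-12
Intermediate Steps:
Function('U')(q) = Pow(Add(-565, q), -1)
s = 113101 (s = Add(282, 112819) = 113101)
f = Rational(1, 8182720) (f = Mul(Pow(Add(-565, -163), -1), Pow(Mul(40, -281), -1)) = Mul(Pow(-728, -1), Pow(-11240, -1)) = Mul(Rational(-1, 728), Rational(-1, 11240)) = Rational(1, 8182720) ≈ 1.2221e-7)
Mul(f, Pow(s, -1)) = Mul(Rational(1, 8182720), Pow(113101, -1)) = Mul(Rational(1, 8182720), Rational(1, 113101)) = Rational(1, 925473814720)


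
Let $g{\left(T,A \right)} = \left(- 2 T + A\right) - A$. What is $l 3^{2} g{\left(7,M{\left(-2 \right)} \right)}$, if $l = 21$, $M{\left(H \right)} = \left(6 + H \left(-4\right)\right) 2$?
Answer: $-2646$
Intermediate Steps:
$M{\left(H \right)} = 12 - 8 H$ ($M{\left(H \right)} = \left(6 - 4 H\right) 2 = 12 - 8 H$)
$g{\left(T,A \right)} = - 2 T$ ($g{\left(T,A \right)} = \left(A - 2 T\right) - A = - 2 T$)
$l 3^{2} g{\left(7,M{\left(-2 \right)} \right)} = 21 \cdot 3^{2} \left(\left(-2\right) 7\right) = 21 \cdot 9 \left(-14\right) = 189 \left(-14\right) = -2646$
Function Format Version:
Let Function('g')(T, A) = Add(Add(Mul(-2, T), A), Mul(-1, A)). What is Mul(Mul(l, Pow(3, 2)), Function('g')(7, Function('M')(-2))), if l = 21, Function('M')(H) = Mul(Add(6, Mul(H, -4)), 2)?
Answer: -2646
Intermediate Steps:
Function('M')(H) = Add(12, Mul(-8, H)) (Function('M')(H) = Mul(Add(6, Mul(-4, H)), 2) = Add(12, Mul(-8, H)))
Function('g')(T, A) = Mul(-2, T) (Function('g')(T, A) = Add(Add(A, Mul(-2, T)), Mul(-1, A)) = Mul(-2, T))
Mul(Mul(l, Pow(3, 2)), Function('g')(7, Function('M')(-2))) = Mul(Mul(21, Pow(3, 2)), Mul(-2, 7)) = Mul(Mul(21, 9), -14) = Mul(189, -14) = -2646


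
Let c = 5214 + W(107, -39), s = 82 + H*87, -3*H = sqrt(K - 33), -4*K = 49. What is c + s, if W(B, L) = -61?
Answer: 5235 - 29*I*sqrt(181)/2 ≈ 5235.0 - 195.08*I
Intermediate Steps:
K = -49/4 (K = -1/4*49 = -49/4 ≈ -12.250)
H = -I*sqrt(181)/6 (H = -sqrt(-49/4 - 33)/3 = -I*sqrt(181)/6 ≈ -2.2423*I)
s = 82 - 29*I*sqrt(181)/2 (s = 82 - I*sqrt(181)/6*87 = 82 - 29*I*sqrt(181)/2 ≈ 82.0 - 195.08*I)
c = 5153 (c = 5214 - 61 = 5153)
c + s = 5153 + (82 - 29*I*sqrt(181)/2) = 5235 - 29*I*sqrt(181)/2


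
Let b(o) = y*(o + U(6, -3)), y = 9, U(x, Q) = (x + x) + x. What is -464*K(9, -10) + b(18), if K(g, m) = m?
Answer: 4964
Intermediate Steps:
U(x, Q) = 3*x (U(x, Q) = 2*x + x = 3*x)
b(o) = 162 + 9*o (b(o) = 9*(o + 3*6) = 9*(o + 18) = 9*(18 + o) = 162 + 9*o)
-464*K(9, -10) + b(18) = -464*(-10) + (162 + 9*18) = 4640 + (162 + 162) = 4640 + 324 = 4964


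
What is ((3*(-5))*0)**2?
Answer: 0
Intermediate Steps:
((3*(-5))*0)**2 = (-15*0)**2 = 0**2 = 0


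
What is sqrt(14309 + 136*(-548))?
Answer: 3*I*sqrt(6691) ≈ 245.4*I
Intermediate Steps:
sqrt(14309 + 136*(-548)) = sqrt(14309 - 74528) = sqrt(-60219) = 3*I*sqrt(6691)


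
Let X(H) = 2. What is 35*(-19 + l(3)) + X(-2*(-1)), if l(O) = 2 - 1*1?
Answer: -628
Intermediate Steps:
l(O) = 1 (l(O) = 2 - 1 = 1)
35*(-19 + l(3)) + X(-2*(-1)) = 35*(-19 + 1) + 2 = 35*(-18) + 2 = -630 + 2 = -628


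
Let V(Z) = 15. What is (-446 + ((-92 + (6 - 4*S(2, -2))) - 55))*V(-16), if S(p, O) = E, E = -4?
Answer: -8565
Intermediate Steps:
S(p, O) = -4
(-446 + ((-92 + (6 - 4*S(2, -2))) - 55))*V(-16) = (-446 + ((-92 + (6 - 4*(-4))) - 55))*15 = (-446 + ((-92 + (6 + 16)) - 55))*15 = (-446 + ((-92 + 22) - 55))*15 = (-446 + (-70 - 55))*15 = (-446 - 125)*15 = -571*15 = -8565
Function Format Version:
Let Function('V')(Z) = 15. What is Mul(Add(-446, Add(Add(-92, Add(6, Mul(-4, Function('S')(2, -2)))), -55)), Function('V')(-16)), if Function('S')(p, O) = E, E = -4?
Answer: -8565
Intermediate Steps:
Function('S')(p, O) = -4
Mul(Add(-446, Add(Add(-92, Add(6, Mul(-4, Function('S')(2, -2)))), -55)), Function('V')(-16)) = Mul(Add(-446, Add(Add(-92, Add(6, Mul(-4, -4))), -55)), 15) = Mul(Add(-446, Add(Add(-92, Add(6, 16)), -55)), 15) = Mul(Add(-446, Add(Add(-92, 22), -55)), 15) = Mul(Add(-446, Add(-70, -55)), 15) = Mul(Add(-446, -125), 15) = Mul(-571, 15) = -8565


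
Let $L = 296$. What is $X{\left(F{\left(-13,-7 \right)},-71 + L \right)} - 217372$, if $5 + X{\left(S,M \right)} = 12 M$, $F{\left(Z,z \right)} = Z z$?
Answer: $-214677$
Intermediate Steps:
$X{\left(S,M \right)} = -5 + 12 M$
$X{\left(F{\left(-13,-7 \right)},-71 + L \right)} - 217372 = \left(-5 + 12 \left(-71 + 296\right)\right) - 217372 = \left(-5 + 12 \cdot 225\right) - 217372 = \left(-5 + 2700\right) - 217372 = 2695 - 217372 = -214677$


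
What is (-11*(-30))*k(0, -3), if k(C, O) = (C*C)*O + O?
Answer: -990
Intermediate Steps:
k(C, O) = O + O*C² (k(C, O) = C²*O + O = O*C² + O = O + O*C²)
(-11*(-30))*k(0, -3) = (-11*(-30))*(-3*(1 + 0²)) = 330*(-3*(1 + 0)) = 330*(-3*1) = 330*(-3) = -990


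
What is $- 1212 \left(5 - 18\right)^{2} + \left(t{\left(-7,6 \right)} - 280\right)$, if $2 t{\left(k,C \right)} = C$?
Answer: $-205105$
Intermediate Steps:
$t{\left(k,C \right)} = \frac{C}{2}$
$- 1212 \left(5 - 18\right)^{2} + \left(t{\left(-7,6 \right)} - 280\right) = - 1212 \left(5 - 18\right)^{2} + \left(\frac{1}{2} \cdot 6 - 280\right) = - 1212 \left(-13\right)^{2} + \left(3 - 280\right) = \left(-1212\right) 169 - 277 = -204828 - 277 = -205105$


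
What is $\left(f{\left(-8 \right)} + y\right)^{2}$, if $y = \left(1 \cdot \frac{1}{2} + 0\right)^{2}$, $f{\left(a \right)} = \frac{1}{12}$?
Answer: $\frac{1}{9} \approx 0.11111$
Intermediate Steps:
$f{\left(a \right)} = \frac{1}{12}$
$y = \frac{1}{4}$ ($y = \left(1 \cdot \frac{1}{2} + 0\right)^{2} = \left(\frac{1}{2} + 0\right)^{2} = \left(\frac{1}{2}\right)^{2} = \frac{1}{4} \approx 0.25$)
$\left(f{\left(-8 \right)} + y\right)^{2} = \left(\frac{1}{12} + \frac{1}{4}\right)^{2} = \left(\frac{1}{3}\right)^{2} = \frac{1}{9}$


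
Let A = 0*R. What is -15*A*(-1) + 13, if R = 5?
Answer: 13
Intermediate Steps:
A = 0 (A = 0*5 = 0)
-15*A*(-1) + 13 = -0*(-1) + 13 = -15*0 + 13 = 0 + 13 = 13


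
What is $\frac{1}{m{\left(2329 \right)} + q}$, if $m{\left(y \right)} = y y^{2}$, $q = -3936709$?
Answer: $\frac{1}{12629120580} \approx 7.9182 \cdot 10^{-11}$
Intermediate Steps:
$m{\left(y \right)} = y^{3}$
$\frac{1}{m{\left(2329 \right)} + q} = \frac{1}{2329^{3} - 3936709} = \frac{1}{12633057289 - 3936709} = \frac{1}{12629120580}$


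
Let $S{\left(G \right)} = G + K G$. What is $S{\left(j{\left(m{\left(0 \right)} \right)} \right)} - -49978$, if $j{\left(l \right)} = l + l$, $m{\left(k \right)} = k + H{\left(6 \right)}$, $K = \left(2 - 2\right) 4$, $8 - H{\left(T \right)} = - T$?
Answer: $50006$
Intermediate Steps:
$H{\left(T \right)} = 8 + T$ ($H{\left(T \right)} = 8 - - T = 8 + T$)
$K = 0$ ($K = 0 \cdot 4 = 0$)
$m{\left(k \right)} = 14 + k$ ($m{\left(k \right)} = k + \left(8 + 6\right) = k + 14 = 14 + k$)
$j{\left(l \right)} = 2 l$
$S{\left(G \right)} = G$ ($S{\left(G \right)} = G + 0 G = G + 0 = G$)
$S{\left(j{\left(m{\left(0 \right)} \right)} \right)} - -49978 = 2 \left(14 + 0\right) - -49978 = 2 \cdot 14 + 49978 = 28 + 49978 = 50006$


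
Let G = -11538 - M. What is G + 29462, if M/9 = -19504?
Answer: 193460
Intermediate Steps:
M = -175536 (M = 9*(-19504) = -175536)
G = 163998 (G = -11538 - 1*(-175536) = -11538 + 175536 = 163998)
G + 29462 = 163998 + 29462 = 193460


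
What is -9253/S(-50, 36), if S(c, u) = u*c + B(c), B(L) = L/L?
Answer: 9253/1799 ≈ 5.1434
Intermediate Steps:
B(L) = 1
S(c, u) = 1 + c*u (S(c, u) = u*c + 1 = c*u + 1 = 1 + c*u)
-9253/S(-50, 36) = -9253/(1 - 50*36) = -9253/(1 - 1800) = -9253/(-1799) = -9253*(-1/1799) = 9253/1799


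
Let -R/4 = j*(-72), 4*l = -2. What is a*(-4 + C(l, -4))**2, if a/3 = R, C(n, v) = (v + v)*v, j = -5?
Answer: -3386880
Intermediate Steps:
l = -1/2 (l = (1/4)*(-2) = -1/2 ≈ -0.50000)
R = -1440 (R = -(-20)*(-72) = -4*360 = -1440)
C(n, v) = 2*v**2 (C(n, v) = (2*v)*v = 2*v**2)
a = -4320 (a = 3*(-1440) = -4320)
a*(-4 + C(l, -4))**2 = -4320*(-4 + 2*(-4)**2)**2 = -4320*(-4 + 2*16)**2 = -4320*(-4 + 32)**2 = -4320*28**2 = -4320*784 = -3386880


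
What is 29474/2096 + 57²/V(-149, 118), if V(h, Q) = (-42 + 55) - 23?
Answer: -1628791/5240 ≈ -310.84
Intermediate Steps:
V(h, Q) = -10 (V(h, Q) = 13 - 23 = -10)
29474/2096 + 57²/V(-149, 118) = 29474/2096 + 57²/(-10) = 29474*(1/2096) + 3249*(-⅒) = 14737/1048 - 3249/10 = -1628791/5240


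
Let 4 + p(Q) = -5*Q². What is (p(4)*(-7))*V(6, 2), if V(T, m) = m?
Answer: 1176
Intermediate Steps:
p(Q) = -4 - 5*Q²
(p(4)*(-7))*V(6, 2) = ((-4 - 5*4²)*(-7))*2 = ((-4 - 5*16)*(-7))*2 = ((-4 - 80)*(-7))*2 = -84*(-7)*2 = 588*2 = 1176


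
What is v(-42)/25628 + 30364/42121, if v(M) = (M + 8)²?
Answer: 206715117/269869247 ≈ 0.76598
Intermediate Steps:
v(M) = (8 + M)²
v(-42)/25628 + 30364/42121 = (8 - 42)²/25628 + 30364/42121 = (-34)²*(1/25628) + 30364*(1/42121) = 1156*(1/25628) + 30364/42121 = 289/6407 + 30364/42121 = 206715117/269869247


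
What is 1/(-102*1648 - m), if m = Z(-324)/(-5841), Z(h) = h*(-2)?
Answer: -649/109094232 ≈ -5.9490e-6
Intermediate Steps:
Z(h) = -2*h
m = -72/649 (m = -2*(-324)/(-5841) = 648*(-1/5841) = -72/649 ≈ -0.11094)
1/(-102*1648 - m) = 1/(-102*1648 - 1*(-72/649)) = 1/(-168096 + 72/649) = 1/(-109094232/649) = -649/109094232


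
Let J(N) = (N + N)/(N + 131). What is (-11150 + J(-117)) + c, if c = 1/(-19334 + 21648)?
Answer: -180878431/16198 ≈ -11167.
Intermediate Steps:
J(N) = 2*N/(131 + N) (J(N) = (2*N)/(131 + N) = 2*N/(131 + N))
c = 1/2314 ≈ 0.00043215
(-11150 + J(-117)) + c = (-11150 + 2*(-117)/(131 - 117)) + 1/2314 = (-11150 + 2*(-117)/14) + 1/2314 = (-11150 + 2*(-117)*(1/14)) + 1/2314 = (-11150 - 117/7) + 1/2314 = -78167/7 + 1/2314 = -180878431/16198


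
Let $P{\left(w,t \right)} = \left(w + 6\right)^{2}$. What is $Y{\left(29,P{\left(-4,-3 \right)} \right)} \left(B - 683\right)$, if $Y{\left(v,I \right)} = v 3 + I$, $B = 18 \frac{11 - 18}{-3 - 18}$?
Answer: $-61607$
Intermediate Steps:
$P{\left(w,t \right)} = \left(6 + w\right)^{2}$
$B = 6$ ($B = 18 \left(- \frac{7}{-21}\right) = 18 \left(\left(-7\right) \left(- \frac{1}{21}\right)\right) = 18 \cdot \frac{1}{3} = 6$)
$Y{\left(v,I \right)} = I + 3 v$ ($Y{\left(v,I \right)} = 3 v + I = I + 3 v$)
$Y{\left(29,P{\left(-4,-3 \right)} \right)} \left(B - 683\right) = \left(\left(6 - 4\right)^{2} + 3 \cdot 29\right) \left(6 - 683\right) = \left(2^{2} + 87\right) \left(-677\right) = \left(4 + 87\right) \left(-677\right) = 91 \left(-677\right) = -61607$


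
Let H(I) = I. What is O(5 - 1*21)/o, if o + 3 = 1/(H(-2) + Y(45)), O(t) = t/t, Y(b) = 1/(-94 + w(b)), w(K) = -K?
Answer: -279/976 ≈ -0.28586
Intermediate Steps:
Y(b) = 1/(-94 - b)
O(t) = 1
o = -976/279 (o = -3 + 1/(-2 - 1/(94 + 45)) = -3 + 1/(-2 - 1/139) = -3 + 1/(-279/139) = -3 - 139/279 = -976/279 ≈ -3.4982)
O(5 - 1*21)/o = 1/(-976/279) = 1*(-279/976) = -279/976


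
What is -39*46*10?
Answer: -17940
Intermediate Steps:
-39*46*10 = -1794*10 = -17940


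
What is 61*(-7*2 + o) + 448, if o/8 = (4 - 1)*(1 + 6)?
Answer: 9842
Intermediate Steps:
o = 168 (o = 8*((4 - 1)*(1 + 6)) = 8*(3*7) = 8*21 = 168)
61*(-7*2 + o) + 448 = 61*(-7*2 + 168) + 448 = 61*(-14 + 168) + 448 = 61*154 + 448 = 9394 + 448 = 9842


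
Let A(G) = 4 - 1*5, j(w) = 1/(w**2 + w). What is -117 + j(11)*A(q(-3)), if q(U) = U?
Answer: -15445/132 ≈ -117.01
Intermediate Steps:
j(w) = 1/(w + w**2)
A(G) = -1 (A(G) = 4 - 5 = -1)
-117 + j(11)*A(q(-3)) = -117 + (1/(11*(1 + 11)))*(-1) = -117 + ((1/11)/12)*(-1) = -117 + ((1/11)*(1/12))*(-1) = -117 + (1/132)*(-1) = -117 - 1/132 = -15445/132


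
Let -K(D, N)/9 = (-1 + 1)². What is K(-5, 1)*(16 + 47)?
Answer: 0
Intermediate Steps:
K(D, N) = 0 (K(D, N) = -9*(-1 + 1)² = -9*0² = -9*0 = 0)
K(-5, 1)*(16 + 47) = 0*(16 + 47) = 0*63 = 0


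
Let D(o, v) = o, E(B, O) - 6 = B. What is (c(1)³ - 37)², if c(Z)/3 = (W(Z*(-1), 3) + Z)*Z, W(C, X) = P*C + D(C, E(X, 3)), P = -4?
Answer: 2859481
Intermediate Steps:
E(B, O) = 6 + B
W(C, X) = -3*C (W(C, X) = -4*C + C = -3*C)
c(Z) = 12*Z² (c(Z) = 3*((-3*Z*(-1) + Z)*Z) = 3*((-(-3)*Z + Z)*Z) = 3*((3*Z + Z)*Z) = 3*((4*Z)*Z) = 3*(4*Z²) = 12*Z²)
(c(1)³ - 37)² = ((12*1²)³ - 37)² = ((12*1)³ - 37)² = (12³ - 37)² = (1728 - 37)² = 1691² = 2859481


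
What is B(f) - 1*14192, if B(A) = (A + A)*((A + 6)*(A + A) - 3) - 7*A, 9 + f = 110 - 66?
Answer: 186253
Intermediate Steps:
f = 35 (f = -9 + (110 - 66) = -9 + 44 = 35)
B(A) = -7*A + 2*A*(-3 + 2*A*(6 + A)) (B(A) = (2*A)*((6 + A)*(2*A) - 3) - 7*A = (2*A)*(2*A*(6 + A) - 3) - 7*A = (2*A)*(-3 + 2*A*(6 + A)) - 7*A = 2*A*(-3 + 2*A*(6 + A)) - 7*A = -7*A + 2*A*(-3 + 2*A*(6 + A)))
B(f) - 1*14192 = 35*(-13 + 4*35² + 24*35) - 1*14192 = 35*(-13 + 4*1225 + 840) - 14192 = 35*(-13 + 4900 + 840) - 14192 = 35*5727 - 14192 = 200445 - 14192 = 186253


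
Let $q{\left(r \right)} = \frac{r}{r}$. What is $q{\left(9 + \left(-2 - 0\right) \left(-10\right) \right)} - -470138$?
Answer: $470139$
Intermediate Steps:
$q{\left(r \right)} = 1$
$q{\left(9 + \left(-2 - 0\right) \left(-10\right) \right)} - -470138 = 1 - -470138 = 1 + 470138 = 470139$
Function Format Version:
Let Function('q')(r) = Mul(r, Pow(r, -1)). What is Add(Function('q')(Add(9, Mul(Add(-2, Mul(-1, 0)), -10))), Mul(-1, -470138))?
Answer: 470139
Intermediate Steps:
Function('q')(r) = 1
Add(Function('q')(Add(9, Mul(Add(-2, Mul(-1, 0)), -10))), Mul(-1, -470138)) = Add(1, Mul(-1, -470138)) = Add(1, 470138) = 470139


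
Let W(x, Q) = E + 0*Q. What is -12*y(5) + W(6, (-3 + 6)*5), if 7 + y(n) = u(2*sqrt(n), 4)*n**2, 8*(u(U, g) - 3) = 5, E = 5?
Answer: -1997/2 ≈ -998.50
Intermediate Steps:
u(U, g) = 29/8 (u(U, g) = 3 + (1/8)*5 = 3 + 5/8 = 29/8)
W(x, Q) = 5 (W(x, Q) = 5 + 0*Q = 5 + 0 = 5)
y(n) = -7 + 29*n**2/8
-12*y(5) + W(6, (-3 + 6)*5) = -12*(-7 + (29/8)*5**2) + 5 = -12*(-7 + (29/8)*25) + 5 = -12*(-7 + 725/8) + 5 = -12*669/8 + 5 = -2007/2 + 5 = -1997/2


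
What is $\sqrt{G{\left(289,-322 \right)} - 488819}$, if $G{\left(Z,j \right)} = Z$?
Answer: $7 i \sqrt{9970} \approx 698.95 i$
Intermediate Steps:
$\sqrt{G{\left(289,-322 \right)} - 488819} = \sqrt{289 - 488819} = \sqrt{-488530} = 7 i \sqrt{9970}$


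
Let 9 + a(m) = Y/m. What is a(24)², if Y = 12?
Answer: 289/4 ≈ 72.250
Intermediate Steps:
a(m) = -9 + 12/m
a(24)² = (-9 + 12/24)² = (-9 + 12*(1/24))² = (-9 + ½)² = (-17/2)² = 289/4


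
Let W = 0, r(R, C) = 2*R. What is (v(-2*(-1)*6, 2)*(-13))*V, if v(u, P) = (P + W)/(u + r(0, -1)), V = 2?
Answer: -13/3 ≈ -4.3333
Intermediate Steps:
v(u, P) = P/u (v(u, P) = (P + 0)/(u + 2*0) = P/(u + 0) = P/u)
(v(-2*(-1)*6, 2)*(-13))*V = ((2/((-2*(-1)*6)))*(-13))*2 = ((2/((2*6)))*(-13))*2 = ((2/12)*(-13))*2 = ((2*(1/12))*(-13))*2 = ((⅙)*(-13))*2 = -13/6*2 = -13/3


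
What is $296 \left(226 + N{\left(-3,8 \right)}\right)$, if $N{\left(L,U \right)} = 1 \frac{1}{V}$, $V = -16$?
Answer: $\frac{133755}{2} \approx 66878.0$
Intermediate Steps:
$N{\left(L,U \right)} = - \frac{1}{16}$ ($N{\left(L,U \right)} = 1 \frac{1}{-16} = 1 \left(- \frac{1}{16}\right) = - \frac{1}{16}$)
$296 \left(226 + N{\left(-3,8 \right)}\right) = 296 \left(226 - \frac{1}{16}\right) = 296 \cdot \frac{3615}{16} = \frac{133755}{2}$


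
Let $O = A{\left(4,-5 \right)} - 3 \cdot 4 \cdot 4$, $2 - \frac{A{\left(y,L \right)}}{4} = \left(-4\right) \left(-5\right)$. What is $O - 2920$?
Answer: $-3040$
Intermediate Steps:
$A{\left(y,L \right)} = -72$ ($A{\left(y,L \right)} = 8 - 4 \left(\left(-4\right) \left(-5\right)\right) = 8 - 80 = -72$)
$O = -120$ ($O = -72 - 3 \cdot 4 \cdot 4 = -72 - 48 = -120$)
$O - 2920 = -120 - 2920 = -3040$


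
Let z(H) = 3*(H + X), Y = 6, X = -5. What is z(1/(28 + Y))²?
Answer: 257049/1156 ≈ 222.36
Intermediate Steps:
z(H) = -15 + 3*H (z(H) = 3*(H - 5) = 3*(-5 + H) = -15 + 3*H)
z(1/(28 + Y))² = (-15 + 3/(28 + 6))² = (-15 + 3/34)² = (-507/34)² = 257049/1156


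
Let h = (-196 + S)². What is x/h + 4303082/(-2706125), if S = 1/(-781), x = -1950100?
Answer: -3319727211033919678/63411457886865125 ≈ -52.352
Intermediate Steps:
S = -1/781 ≈ -0.0012804
h = 23432567929/609961 (h = (-196 - 1/781)² = (-153077/781)² = 23432567929/609961 ≈ 38417.)
x/h + 4303082/(-2706125) = -1950100/23432567929/609961 + 4303082/(-2706125) = -1950100*609961/23432567929 + 4303082*(-1/2706125) = -1189484946100/23432567929 - 4303082/2706125 = -3319727211033919678/63411457886865125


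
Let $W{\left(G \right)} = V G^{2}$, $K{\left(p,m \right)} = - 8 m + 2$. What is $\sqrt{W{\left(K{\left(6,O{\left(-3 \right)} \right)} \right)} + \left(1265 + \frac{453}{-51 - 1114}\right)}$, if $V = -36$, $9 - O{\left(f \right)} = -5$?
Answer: $\frac{2 i \sqrt{147372712030}}{1165} \approx 659.04 i$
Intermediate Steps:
$O{\left(f \right)} = 14$ ($O{\left(f \right)} = 9 - -5 = 9 + 5 = 14$)
$K{\left(p,m \right)} = 2 - 8 m$
$W{\left(G \right)} = - 36 G^{2}$
$\sqrt{W{\left(K{\left(6,O{\left(-3 \right)} \right)} \right)} + \left(1265 + \frac{453}{-51 - 1114}\right)} = \sqrt{- 36 \left(2 - 112\right)^{2} + \left(1265 + \frac{453}{-51 - 1114}\right)} = \sqrt{- 36 \left(-110\right)^{2} + \left(1265 + \frac{453}{-1165}\right)} = \sqrt{\left(-36\right) 12100 + \left(1265 + 453 \left(- \frac{1}{1165}\right)\right)} = \sqrt{-435600 + \left(1265 - \frac{453}{1165}\right)} = \sqrt{-435600 + \frac{1473272}{1165}} = \sqrt{- \frac{506000728}{1165}} = \frac{2 i \sqrt{147372712030}}{1165}$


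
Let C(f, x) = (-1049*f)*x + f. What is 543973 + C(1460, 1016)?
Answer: -1555499207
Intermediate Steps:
C(f, x) = f - 1049*f*x (C(f, x) = -1049*f*x + f = f - 1049*f*x)
543973 + C(1460, 1016) = 543973 + 1460*(1 - 1049*1016) = 543973 + 1460*(1 - 1065784) = 543973 + 1460*(-1065783) = 543973 - 1556043180 = -1555499207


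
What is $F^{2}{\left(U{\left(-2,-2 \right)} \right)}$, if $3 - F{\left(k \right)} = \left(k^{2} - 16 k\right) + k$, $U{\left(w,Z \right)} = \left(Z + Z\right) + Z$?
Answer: $15129$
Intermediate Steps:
$U{\left(w,Z \right)} = 3 Z$ ($U{\left(w,Z \right)} = 2 Z + Z = 3 Z$)
$F{\left(k \right)} = 3 - k^{2} + 15 k$ ($F{\left(k \right)} = 3 - \left(\left(k^{2} - 16 k\right) + k\right) = 3 - \left(k^{2} - 15 k\right) = 3 - k^{2} + 15 k$)
$F^{2}{\left(U{\left(-2,-2 \right)} \right)} = \left(3 - \left(3 \left(-2\right)\right)^{2} + 15 \cdot 3 \left(-2\right)\right)^{2} = \left(3 - \left(-6\right)^{2} + 15 \left(-6\right)\right)^{2} = \left(3 - 36 - 90\right)^{2} = \left(-123\right)^{2} = 15129$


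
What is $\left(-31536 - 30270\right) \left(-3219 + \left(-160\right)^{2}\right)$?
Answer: $-1383280086$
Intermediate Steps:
$\left(-31536 - 30270\right) \left(-3219 + \left(-160\right)^{2}\right) = - 61806 \left(-3219 + 25600\right) = \left(-61806\right) 22381 = -1383280086$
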